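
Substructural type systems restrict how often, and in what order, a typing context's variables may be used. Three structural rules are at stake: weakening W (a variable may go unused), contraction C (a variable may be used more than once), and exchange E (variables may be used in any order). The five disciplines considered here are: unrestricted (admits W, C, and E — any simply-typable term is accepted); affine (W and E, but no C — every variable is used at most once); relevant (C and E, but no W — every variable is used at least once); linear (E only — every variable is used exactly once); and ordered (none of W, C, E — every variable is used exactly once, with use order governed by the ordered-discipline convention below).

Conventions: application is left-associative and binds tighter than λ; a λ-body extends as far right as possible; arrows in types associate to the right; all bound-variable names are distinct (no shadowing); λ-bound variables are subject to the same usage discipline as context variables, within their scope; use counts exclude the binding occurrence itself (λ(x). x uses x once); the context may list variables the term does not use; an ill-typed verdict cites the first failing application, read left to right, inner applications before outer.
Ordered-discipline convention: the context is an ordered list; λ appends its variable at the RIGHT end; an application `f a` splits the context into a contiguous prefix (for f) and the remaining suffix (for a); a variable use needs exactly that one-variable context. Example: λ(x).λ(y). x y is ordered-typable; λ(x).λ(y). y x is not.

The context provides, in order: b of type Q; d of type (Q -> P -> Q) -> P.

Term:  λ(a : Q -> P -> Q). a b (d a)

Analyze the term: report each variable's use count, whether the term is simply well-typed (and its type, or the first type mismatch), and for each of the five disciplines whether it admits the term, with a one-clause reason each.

counts: b ×1, d ×1, a (bound) ×2
uses in reading order: a, b, d, a
typing: the term checks, with type (Q -> P -> Q) -> Q
ordered: ✗, a ×2 used more than once (contraction)
linear: ✗, a ×2 used more than once (contraction)
affine: ✗, a ×2 used more than once (contraction)
relevant: ✓, every one of b, d, a appears
unrestricted: ✓, typability at (Q -> P -> Q) -> Q is all that's needed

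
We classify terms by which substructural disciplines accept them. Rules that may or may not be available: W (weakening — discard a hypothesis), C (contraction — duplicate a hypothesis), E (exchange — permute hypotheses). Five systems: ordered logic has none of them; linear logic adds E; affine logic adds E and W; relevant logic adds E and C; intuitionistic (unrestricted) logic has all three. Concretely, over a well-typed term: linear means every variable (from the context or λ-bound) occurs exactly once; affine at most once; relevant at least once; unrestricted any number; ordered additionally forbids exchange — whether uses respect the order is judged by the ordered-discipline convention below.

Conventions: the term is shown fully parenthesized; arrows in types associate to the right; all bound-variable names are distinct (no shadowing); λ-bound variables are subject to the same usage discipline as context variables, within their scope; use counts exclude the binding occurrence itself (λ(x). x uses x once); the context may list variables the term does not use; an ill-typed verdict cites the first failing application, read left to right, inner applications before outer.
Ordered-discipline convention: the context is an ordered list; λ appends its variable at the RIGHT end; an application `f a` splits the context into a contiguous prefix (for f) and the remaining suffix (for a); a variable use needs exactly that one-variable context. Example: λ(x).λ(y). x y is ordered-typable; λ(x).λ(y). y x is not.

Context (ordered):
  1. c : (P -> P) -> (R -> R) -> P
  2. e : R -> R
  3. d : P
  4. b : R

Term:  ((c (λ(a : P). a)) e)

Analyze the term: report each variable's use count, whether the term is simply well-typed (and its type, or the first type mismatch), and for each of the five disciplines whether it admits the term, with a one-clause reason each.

counts: c ×1, e ×1, d ×0, b ×0, a (bound) ×1
order of uses: c, a, e
typing: well-typed — term : P
ordered: ✗ — unused: d, b — weakening required
linear: ✗ — unused: d, b — weakening required
affine: ✓ — none of c, e, d, b, a used more than once
relevant: ✗ — unused: d, b — weakening required
unrestricted: ✓ — type-checks (P) and nothing is barred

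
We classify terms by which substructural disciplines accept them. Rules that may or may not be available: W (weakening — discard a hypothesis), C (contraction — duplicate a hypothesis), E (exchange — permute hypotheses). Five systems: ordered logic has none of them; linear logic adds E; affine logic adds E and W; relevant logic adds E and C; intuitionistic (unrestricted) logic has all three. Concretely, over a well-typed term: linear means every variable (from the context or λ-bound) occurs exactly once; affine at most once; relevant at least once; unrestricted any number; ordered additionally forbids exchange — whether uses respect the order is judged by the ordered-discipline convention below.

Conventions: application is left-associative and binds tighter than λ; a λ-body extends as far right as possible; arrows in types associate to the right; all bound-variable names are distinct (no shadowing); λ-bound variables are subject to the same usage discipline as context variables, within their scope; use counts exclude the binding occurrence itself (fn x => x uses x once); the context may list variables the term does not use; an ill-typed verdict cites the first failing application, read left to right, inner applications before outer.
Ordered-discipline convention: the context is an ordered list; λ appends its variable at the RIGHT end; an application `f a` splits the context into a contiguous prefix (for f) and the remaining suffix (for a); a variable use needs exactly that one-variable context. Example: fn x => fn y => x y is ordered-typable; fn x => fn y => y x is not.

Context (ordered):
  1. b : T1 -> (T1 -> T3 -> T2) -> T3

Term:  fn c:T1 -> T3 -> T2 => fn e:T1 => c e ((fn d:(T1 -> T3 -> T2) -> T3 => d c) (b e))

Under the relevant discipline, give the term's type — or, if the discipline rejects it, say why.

term : (T1 -> T3 -> T2) -> T1 -> T2
usage: b: 1×, c (bound): 2×, e (bound): 2×, d (bound): 1×
left-to-right use order: c, e, d, c, b, e
typing: the term checks, with type (T1 -> T3 -> T2) -> T1 -> T2
across the five disciplines: ordered ✗ | linear ✗ | affine ✗ | relevant ✓ | unrestricted ✓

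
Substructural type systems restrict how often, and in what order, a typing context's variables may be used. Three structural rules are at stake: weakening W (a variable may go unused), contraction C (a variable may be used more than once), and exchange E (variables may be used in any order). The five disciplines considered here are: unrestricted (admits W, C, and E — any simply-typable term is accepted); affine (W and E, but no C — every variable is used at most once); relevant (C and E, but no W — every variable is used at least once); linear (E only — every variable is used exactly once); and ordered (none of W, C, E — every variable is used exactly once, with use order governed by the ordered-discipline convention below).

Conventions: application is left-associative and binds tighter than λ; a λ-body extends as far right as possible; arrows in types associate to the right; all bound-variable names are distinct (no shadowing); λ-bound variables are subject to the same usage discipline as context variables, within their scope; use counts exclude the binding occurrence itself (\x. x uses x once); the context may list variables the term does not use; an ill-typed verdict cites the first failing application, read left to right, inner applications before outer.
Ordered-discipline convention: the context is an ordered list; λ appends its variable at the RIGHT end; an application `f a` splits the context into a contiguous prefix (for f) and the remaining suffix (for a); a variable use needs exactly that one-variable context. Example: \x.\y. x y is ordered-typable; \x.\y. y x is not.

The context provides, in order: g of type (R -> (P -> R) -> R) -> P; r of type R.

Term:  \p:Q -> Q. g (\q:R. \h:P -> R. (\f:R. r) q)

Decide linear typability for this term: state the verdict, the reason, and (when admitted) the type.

no — p, h, f never used (weakening)
counts: g: 1; r: 1; p (λ-bound): 0; q (λ-bound): 1; h (λ-bound): 0; f (λ-bound): 0
use order (left to right): g, r, q
typing: ✓ — (Q -> Q) -> P
summary: ordered ✗ | linear ✗ | affine ✓ | relevant ✗ | unrestricted ✓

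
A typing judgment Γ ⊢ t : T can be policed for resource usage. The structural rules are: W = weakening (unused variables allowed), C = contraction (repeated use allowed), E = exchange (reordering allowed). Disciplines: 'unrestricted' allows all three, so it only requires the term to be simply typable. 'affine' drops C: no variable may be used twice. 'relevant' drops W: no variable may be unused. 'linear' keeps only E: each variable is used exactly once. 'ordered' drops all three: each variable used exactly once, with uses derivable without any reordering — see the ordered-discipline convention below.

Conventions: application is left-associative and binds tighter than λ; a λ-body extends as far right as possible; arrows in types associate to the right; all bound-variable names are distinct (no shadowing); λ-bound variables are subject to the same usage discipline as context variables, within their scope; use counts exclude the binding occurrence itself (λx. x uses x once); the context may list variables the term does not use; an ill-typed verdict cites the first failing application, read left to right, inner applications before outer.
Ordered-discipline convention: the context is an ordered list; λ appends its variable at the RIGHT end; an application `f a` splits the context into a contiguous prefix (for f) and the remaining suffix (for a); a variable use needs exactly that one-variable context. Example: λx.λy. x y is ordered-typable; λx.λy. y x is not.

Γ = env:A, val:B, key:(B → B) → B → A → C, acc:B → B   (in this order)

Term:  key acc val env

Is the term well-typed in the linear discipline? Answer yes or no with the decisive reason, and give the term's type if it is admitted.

yes — single use per variable (env, val, key, acc); term : C
use counts: env: 1, val: 1, key: 1, acc: 1
order of uses: key, acc, val, env
typing: the term checks, with type C
per-discipline verdicts: ordered ✗; linear ✓; affine ✓; relevant ✓; unrestricted ✓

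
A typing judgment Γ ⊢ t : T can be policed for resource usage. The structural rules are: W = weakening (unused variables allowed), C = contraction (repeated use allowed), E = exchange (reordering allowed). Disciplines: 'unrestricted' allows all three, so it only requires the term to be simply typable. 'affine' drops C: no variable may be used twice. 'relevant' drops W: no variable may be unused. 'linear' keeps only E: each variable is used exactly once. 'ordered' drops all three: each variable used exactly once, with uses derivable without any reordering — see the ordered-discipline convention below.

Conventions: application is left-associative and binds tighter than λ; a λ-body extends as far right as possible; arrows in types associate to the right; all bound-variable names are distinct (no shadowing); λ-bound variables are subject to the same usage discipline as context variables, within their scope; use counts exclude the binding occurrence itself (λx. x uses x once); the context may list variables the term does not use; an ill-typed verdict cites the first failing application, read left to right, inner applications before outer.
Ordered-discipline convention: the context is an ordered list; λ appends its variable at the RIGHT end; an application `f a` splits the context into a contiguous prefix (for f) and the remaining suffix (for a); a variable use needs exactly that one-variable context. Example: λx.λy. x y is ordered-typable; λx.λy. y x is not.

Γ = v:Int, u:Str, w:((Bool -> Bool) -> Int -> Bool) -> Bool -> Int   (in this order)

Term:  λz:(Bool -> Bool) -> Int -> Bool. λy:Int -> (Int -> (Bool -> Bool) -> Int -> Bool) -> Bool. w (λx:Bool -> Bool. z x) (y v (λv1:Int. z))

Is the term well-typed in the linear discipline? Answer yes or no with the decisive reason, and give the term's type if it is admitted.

no — repeated use of z ×2; needs weakening: u, v1 unused
use counts: v ×1, u ×0, w ×1, z (bound) ×2, y (bound) ×1, x (bound) ×1, v1 (bound) ×0
use order (left to right): w, z, x, y, v, z
typing: well-typed at ((Bool -> Bool) -> Int -> Bool) -> (Int -> (Int -> (Bool -> Bool) -> Int -> Bool) -> Bool) -> Int
per-discipline verdicts: ordered ✗ · linear ✗ · affine ✗ · relevant ✗ · unrestricted ✓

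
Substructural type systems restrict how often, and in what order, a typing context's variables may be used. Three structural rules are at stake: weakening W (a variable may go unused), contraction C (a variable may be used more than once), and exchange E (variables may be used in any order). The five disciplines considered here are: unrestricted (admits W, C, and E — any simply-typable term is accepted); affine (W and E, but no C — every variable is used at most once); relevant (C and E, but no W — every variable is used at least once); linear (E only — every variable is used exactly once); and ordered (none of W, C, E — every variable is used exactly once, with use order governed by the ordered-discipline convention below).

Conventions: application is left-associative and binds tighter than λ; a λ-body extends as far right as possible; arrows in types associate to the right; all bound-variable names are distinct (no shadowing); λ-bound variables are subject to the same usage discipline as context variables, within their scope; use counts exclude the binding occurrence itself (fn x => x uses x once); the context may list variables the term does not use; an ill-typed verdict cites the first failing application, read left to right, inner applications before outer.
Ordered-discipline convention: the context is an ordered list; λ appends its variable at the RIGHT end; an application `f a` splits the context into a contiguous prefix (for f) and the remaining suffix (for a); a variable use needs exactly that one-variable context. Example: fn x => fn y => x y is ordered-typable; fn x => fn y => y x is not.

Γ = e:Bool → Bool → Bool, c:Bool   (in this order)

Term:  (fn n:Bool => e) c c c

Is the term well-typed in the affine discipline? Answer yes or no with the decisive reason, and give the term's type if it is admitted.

no — uses contraction: c ×3
use counts: e=1, c=3, n [bound]=0
order of uses: e, c, c, c
typing: the term checks, with type Bool
per-discipline verdicts: ordered ✗ | linear ✗ | affine ✗ | relevant ✗ | unrestricted ✓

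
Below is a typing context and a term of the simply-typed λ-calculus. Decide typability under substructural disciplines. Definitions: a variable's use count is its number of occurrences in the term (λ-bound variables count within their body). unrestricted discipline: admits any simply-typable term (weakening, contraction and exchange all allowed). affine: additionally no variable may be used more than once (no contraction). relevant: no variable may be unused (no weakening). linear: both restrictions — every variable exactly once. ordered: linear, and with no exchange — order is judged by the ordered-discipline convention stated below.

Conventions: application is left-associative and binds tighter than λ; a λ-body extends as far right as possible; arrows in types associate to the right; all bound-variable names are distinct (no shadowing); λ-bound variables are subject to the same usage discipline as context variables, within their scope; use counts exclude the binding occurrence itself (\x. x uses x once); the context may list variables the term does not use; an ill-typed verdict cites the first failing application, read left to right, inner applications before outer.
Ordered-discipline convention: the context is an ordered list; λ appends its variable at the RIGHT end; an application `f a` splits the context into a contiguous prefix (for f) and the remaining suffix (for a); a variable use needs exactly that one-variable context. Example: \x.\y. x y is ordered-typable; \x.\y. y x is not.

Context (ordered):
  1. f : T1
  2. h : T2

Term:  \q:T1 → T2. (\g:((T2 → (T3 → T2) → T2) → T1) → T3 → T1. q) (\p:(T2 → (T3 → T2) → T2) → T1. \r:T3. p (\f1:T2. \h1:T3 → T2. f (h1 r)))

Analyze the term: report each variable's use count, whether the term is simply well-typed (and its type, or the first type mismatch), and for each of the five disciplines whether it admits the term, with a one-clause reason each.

usage: f=1, h=0, q (λ-bound)=1, g (λ-bound)=0, p (λ-bound)=1, r (λ-bound)=1, f1 (λ-bound)=0, h1 (λ-bound)=1
use order (left to right): q, p, f, h1, r
typing: ill-typed: applying a non-function (T1)
ordered: ✗ — fails simple typing
linear: ✗ — a type mismatch blocks all five
affine: ✗ — the type mismatch rejects it
relevant: ✗ — not simply typable
unrestricted: ✗ — fails simple typing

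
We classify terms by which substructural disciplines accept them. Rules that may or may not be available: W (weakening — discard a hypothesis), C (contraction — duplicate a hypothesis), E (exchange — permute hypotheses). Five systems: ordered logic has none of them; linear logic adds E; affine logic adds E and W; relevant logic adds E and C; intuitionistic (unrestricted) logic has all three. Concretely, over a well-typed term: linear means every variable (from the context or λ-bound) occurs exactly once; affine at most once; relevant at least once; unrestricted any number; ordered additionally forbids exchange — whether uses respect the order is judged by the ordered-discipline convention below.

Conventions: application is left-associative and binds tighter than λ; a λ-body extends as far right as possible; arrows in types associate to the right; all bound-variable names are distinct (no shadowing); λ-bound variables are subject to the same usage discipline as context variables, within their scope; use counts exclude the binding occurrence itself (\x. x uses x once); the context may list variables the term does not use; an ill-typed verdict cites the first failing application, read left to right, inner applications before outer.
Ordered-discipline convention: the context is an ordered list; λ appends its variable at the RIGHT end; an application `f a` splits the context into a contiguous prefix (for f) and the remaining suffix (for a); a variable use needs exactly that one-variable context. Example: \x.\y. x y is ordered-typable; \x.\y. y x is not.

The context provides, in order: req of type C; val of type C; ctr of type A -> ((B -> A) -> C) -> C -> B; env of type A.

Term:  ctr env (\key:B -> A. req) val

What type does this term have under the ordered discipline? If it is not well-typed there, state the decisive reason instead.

not well-typed under ordered — unused: key — weakening required
counts: req: 1, val: 1, ctr: 1, env: 1, key (λ-bound): 0
order of uses: ctr, env, req, val
typing: well-typed — term : B
summary: ordered ✗, linear ✗, affine ✓, relevant ✗, unrestricted ✓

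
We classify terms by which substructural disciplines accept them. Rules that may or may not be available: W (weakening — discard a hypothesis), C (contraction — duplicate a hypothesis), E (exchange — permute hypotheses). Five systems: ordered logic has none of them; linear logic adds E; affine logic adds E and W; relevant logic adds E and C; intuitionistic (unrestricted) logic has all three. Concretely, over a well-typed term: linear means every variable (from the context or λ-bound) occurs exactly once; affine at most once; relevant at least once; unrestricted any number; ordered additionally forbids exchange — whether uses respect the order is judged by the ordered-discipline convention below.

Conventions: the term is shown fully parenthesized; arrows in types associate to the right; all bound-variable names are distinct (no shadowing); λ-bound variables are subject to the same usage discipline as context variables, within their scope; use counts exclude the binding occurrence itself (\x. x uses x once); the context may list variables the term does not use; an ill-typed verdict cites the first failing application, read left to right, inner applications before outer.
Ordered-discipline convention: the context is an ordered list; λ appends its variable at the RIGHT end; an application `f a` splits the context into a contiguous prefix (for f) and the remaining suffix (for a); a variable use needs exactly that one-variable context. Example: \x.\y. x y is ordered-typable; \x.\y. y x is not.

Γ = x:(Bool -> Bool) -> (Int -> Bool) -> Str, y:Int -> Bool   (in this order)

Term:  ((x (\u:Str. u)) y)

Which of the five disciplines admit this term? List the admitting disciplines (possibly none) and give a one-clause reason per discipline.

accepted by: none
variable uses: x=1; y=1; u (λ-bound)=1
use order (left to right): x, u, y
typing: ill-typed: an argument Str -> Str mismatches the expected Bool -> Bool
ordered: ✗, not simply typable
linear: ✗, fails simple typing
affine: ✗, a type mismatch blocks all five
relevant: ✗, the type mismatch rejects it
unrestricted: ✗, not simply typable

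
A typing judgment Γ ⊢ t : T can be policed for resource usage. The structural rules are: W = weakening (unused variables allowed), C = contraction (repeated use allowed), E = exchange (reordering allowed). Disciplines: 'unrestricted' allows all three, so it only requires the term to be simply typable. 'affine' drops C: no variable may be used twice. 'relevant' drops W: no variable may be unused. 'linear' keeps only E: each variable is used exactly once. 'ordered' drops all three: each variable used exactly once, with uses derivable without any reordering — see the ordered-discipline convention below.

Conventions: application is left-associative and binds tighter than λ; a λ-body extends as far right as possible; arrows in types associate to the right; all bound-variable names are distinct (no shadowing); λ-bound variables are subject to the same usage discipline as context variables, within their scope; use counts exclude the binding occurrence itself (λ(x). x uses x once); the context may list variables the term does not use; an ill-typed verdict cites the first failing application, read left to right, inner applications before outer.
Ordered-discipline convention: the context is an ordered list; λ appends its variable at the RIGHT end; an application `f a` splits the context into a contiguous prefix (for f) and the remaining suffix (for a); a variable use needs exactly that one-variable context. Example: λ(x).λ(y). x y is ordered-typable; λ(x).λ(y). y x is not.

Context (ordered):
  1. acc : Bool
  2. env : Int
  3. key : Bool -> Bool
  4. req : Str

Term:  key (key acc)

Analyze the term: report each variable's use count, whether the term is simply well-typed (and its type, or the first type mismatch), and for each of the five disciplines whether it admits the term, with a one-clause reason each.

use counts: acc=1, env=0, key=2, req=0
order of uses: key, key, acc
typing: well-typed at Bool
ordered: ✗ — needs contraction — key ×2; needs weakening: env, req unused
linear: ✗ — needs contraction — key ×2; needs weakening: env, req unused
affine: ✗ — needs contraction — key ×2
relevant: ✗ — needs weakening: env, req unused
unrestricted: ✓ — typability at Bool is all that's needed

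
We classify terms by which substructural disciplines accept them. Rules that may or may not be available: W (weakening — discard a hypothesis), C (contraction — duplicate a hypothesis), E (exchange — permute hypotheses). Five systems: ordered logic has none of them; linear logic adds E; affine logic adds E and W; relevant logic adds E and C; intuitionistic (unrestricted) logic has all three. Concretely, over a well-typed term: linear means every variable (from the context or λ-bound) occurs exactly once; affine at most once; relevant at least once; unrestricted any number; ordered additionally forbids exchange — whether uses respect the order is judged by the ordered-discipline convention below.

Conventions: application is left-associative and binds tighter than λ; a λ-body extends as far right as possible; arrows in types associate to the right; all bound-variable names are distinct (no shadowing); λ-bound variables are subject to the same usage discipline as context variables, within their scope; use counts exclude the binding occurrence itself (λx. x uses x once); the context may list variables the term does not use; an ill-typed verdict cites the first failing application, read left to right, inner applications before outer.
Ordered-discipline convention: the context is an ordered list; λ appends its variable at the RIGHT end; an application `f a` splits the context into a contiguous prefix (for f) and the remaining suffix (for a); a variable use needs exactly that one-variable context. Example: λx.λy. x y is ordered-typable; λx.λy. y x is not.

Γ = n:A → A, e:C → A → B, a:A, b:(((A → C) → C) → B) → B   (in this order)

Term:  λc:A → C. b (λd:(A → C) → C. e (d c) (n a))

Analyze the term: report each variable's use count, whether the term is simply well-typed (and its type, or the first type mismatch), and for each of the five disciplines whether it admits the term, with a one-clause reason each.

counts: n: 1×, e: 1×, a: 1×, b: 1×, c [bound]: 1×, d [bound]: 1×
order of uses: b, e, d, c, n, a
typing: ✓ — (A → C) → B
ordered ✗ (needs exchange: uses follow b, e, d, c, n, a)
linear ✓ (exactly-once usage across n, e, a, b, c, d)
affine ✓ (no duplicate uses among n, e, a, b, c, d)
relevant ✓ (every one of n, e, a, b, c, d appears)
unrestricted ✓ (type-checks ((A → C) → B) and nothing is barred)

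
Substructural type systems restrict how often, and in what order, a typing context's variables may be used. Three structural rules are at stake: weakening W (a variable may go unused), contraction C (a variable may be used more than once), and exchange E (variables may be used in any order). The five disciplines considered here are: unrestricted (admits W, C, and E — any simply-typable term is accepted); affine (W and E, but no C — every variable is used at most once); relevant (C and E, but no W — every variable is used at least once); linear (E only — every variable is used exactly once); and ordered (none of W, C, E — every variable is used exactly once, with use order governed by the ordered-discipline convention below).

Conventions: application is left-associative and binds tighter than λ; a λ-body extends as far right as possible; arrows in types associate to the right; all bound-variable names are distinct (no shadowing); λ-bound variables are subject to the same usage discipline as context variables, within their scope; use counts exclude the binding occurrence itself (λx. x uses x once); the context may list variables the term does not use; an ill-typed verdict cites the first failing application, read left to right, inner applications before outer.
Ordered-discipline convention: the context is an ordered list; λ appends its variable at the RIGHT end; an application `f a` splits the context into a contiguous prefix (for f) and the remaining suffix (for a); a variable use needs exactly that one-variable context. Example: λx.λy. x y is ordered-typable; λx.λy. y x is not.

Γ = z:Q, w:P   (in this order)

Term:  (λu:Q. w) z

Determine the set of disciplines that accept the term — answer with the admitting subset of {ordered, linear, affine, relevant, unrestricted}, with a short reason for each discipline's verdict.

admitted in: affine, unrestricted
usage: z ×1; w ×1; u [bound] ×0
order of uses: w, z
typing: ✓ — P
ordered ✗ (u left unused)
linear ✗ (u left unused)
affine ✓ (none of z, w, u used more than once)
relevant ✗ (u left unused)
unrestricted ✓ (simply typable at P; W, C, E all held)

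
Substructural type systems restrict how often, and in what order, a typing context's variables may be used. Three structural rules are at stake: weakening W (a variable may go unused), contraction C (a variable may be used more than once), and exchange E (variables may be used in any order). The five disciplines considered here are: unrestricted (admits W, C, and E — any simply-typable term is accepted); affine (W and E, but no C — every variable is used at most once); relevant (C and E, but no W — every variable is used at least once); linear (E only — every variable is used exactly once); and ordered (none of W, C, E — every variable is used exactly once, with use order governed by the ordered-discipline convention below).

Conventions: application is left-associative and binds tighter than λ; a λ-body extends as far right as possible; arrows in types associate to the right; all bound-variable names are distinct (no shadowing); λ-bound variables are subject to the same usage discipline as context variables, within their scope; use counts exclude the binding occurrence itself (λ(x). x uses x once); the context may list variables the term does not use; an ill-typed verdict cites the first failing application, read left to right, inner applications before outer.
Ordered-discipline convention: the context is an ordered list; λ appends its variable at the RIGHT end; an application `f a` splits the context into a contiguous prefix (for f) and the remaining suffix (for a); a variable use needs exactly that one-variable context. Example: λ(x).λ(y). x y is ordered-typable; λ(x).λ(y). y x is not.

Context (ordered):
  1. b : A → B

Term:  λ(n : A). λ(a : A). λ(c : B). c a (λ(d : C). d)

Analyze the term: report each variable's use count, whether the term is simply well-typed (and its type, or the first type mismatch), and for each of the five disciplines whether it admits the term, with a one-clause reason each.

counts: b ×0, n (bound) ×0, a (bound) ×1, c (bound) ×1, d (bound) ×1
order of uses: c, a, d
typing: ill-typed: non-function type B applied to an argument
ordered: ✗, the type mismatch rejects it
linear: ✗, not simply typable
affine: ✗, fails simple typing
relevant: ✗, a type mismatch blocks all five
unrestricted: ✗, the type mismatch rejects it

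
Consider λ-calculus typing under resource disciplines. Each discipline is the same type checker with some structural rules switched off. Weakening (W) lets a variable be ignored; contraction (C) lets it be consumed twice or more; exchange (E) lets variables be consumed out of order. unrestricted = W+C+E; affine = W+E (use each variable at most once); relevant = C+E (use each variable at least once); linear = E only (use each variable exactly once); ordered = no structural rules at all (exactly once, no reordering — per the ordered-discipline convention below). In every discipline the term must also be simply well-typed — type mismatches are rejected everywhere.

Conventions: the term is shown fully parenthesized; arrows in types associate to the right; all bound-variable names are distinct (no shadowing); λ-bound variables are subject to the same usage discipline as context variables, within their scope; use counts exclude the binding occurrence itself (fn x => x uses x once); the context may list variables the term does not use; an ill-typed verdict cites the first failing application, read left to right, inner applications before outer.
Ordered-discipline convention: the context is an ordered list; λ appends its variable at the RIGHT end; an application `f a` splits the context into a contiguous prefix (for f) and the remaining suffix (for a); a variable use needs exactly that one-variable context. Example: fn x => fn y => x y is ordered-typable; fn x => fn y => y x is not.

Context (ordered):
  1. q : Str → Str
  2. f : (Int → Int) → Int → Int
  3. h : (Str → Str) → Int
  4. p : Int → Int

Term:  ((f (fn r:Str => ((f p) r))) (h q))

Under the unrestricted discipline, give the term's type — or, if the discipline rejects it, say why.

not well-typed under unrestricted — a type mismatch blocks all five
variable uses: q: 1; f: 2; h: 1; p: 1; r [bound]: 1
order of uses: f, f, p, r, h, q
typing: ill-typed: a function awaiting Int gets Str
summary: ordered ✗, linear ✗, affine ✗, relevant ✗, unrestricted ✗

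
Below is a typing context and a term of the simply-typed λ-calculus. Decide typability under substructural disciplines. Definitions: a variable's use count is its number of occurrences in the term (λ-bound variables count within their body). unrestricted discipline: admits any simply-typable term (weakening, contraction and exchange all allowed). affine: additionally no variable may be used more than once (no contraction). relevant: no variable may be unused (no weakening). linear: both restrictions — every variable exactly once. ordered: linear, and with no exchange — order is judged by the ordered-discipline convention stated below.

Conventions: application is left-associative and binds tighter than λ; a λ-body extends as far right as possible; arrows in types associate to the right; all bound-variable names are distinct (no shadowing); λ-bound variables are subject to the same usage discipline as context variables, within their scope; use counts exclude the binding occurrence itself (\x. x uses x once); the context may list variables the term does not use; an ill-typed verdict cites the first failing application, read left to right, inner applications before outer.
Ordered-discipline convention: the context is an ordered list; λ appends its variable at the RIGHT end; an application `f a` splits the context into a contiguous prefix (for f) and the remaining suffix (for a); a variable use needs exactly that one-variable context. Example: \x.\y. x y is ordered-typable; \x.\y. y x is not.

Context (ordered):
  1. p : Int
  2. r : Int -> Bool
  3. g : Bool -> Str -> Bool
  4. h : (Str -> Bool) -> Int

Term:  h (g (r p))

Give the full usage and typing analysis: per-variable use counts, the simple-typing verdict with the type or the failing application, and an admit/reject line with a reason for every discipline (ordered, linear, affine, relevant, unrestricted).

use counts: p=1, r=1, g=1, h=1
order of uses: h, g, r, p
typing: well-typed — term : Int
ordered: ✗, use order h, g, r, p needs exchange
linear: ✓, exactly-once usage across p, r, g, h
affine: ✓, none of p, r, g, h used more than once
relevant: ✓, every one of p, r, g, h appears
unrestricted: ✓, well-typed at Int; no restrictions here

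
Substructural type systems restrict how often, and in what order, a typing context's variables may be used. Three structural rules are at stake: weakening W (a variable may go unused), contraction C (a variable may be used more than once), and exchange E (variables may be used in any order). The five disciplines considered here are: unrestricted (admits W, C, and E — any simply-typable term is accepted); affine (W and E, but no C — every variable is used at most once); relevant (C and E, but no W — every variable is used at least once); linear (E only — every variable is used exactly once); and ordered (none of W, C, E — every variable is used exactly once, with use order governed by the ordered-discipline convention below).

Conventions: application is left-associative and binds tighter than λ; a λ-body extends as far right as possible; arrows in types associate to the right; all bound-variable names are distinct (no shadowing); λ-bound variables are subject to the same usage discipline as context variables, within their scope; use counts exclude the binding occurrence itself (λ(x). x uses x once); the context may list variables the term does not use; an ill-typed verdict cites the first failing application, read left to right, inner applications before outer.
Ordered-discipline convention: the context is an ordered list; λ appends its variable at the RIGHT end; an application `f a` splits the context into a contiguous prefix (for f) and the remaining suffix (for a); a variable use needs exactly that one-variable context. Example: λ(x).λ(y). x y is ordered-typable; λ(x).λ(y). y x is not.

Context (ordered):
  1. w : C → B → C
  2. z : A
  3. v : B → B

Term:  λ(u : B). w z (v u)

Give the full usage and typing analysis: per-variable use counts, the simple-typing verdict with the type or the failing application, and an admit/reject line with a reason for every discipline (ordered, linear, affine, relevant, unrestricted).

usage: w: 1; z: 1; v: 1; u [bound]: 1
left-to-right use order: w, z, v, u
typing: ill-typed: an application expects C but receives A
ordered ✗ (the type mismatch rejects it)
linear ✗ (not simply typable)
affine ✗ (fails simple typing)
relevant ✗ (a type mismatch blocks all five)
unrestricted ✗ (the type mismatch rejects it)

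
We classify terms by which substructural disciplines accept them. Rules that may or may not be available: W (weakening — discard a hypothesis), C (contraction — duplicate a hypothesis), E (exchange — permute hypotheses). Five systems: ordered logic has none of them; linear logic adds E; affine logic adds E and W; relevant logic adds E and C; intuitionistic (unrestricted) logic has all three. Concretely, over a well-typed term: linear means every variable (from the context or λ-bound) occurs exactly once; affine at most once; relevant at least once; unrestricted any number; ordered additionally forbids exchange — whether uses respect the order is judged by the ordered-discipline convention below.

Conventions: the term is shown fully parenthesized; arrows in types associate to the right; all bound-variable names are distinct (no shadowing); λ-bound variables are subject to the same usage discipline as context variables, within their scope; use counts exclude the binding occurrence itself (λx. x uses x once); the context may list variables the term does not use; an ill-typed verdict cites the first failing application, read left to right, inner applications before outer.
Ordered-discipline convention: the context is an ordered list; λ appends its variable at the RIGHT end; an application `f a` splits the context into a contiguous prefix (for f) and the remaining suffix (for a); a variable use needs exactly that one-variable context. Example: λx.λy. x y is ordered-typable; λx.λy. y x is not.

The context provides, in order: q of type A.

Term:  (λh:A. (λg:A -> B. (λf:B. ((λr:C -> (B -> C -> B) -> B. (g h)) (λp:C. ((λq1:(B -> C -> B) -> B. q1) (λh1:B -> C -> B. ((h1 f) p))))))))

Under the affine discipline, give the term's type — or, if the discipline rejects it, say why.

term : A -> (A -> B) -> B -> B
variable uses: q ×0; h (λ-bound) ×1; g (λ-bound) ×1; f (λ-bound) ×1; r (λ-bound) ×0; p (λ-bound) ×1; q1 (λ-bound) ×1; h1 (λ-bound) ×1
uses in reading order: g, h, q1, h1, f, p
typing: well-typed at A -> (A -> B) -> B -> B
per-discipline verdicts: ordered ✗ · linear ✗ · affine ✓ · relevant ✗ · unrestricted ✓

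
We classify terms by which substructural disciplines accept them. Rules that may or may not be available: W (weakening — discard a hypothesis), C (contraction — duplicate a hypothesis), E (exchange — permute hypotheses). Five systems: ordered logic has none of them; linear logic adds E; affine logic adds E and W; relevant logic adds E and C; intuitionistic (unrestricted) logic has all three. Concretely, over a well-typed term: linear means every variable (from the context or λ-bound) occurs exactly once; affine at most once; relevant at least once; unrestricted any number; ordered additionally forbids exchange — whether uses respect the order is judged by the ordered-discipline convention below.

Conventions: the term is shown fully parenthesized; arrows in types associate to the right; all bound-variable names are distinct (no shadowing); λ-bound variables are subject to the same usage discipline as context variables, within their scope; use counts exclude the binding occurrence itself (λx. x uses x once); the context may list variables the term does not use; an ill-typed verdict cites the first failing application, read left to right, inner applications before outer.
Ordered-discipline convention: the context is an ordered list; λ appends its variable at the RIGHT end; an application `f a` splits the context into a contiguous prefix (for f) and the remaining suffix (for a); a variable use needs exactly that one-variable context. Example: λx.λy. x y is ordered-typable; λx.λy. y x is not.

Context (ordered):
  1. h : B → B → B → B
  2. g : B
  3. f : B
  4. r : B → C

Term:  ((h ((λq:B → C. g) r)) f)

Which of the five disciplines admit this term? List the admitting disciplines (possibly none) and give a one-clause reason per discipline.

admitted in: affine, unrestricted
usage: h=1; g=1; f=1; r=1; q [bound]=0
uses in reading order: h, g, r, f
typing: the term checks, with type B → B
ordered ✗ (unused: q — weakening required)
linear ✗ (unused: q — weakening required)
affine ✓ (h, g, f, r, q: no repeats, contraction unneeded)
relevant ✗ (unused: q — weakening required)
unrestricted ✓ (well-typed at B → B; no restrictions here)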